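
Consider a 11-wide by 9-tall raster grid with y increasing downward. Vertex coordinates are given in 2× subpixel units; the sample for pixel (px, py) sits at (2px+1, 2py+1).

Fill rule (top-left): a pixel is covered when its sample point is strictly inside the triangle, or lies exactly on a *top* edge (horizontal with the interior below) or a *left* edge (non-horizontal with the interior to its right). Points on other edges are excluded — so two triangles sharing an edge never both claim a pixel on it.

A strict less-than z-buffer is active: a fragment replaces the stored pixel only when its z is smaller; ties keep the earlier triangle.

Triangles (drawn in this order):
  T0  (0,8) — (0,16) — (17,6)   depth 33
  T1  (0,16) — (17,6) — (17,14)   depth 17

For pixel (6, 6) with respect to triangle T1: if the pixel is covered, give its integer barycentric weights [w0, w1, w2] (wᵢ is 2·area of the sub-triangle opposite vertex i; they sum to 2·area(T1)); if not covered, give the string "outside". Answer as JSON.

T0:
  2·area = 136  (B↔C swapped to make it positive)
  edge (0, 8)→(17, 6): d=(17,-2) top-left  bias=+0
  edge (17, 6)→(0, 16): d=(-17,10) right/bottom  bias=-1
  edge (0, 16)→(0, 8): d=(0,-8) top-left  bias=+0
    (4,3)@(9, 7): e=[1,63,72] → X
    (5,3)@(11, 7): e=[5,43,88] → X
    (6,3)@(13, 7): e=[9,23,104] → X
    (7,3)@(15, 7): e=[13,3,120] → X
    (8,3)@(17, 7): e=[17,-17,136] → .
    (0,4)@(1, 9): e=[19,109,8] → X
    (1,4)@(3, 9): e=[23,89,24] → X
    (2,4)@(5, 9): e=[27,69,40] → X
    (3,4)@(7, 9): e=[31,49,56] → X
    (6,4)@(13, 9): e=[43,-11,104] → .
    (7,4)@(15, 9): e=[47,-31,120] → .
    (0,5)@(1, 11): e=[53,75,8] → X
  covered (18 px):
    . . . . . . . . . . .
    . . . . . . . . . . .
    . . . . . . . . . . .
    . . . . X X X X . . .
    X X X X X X . . . . .
    X X X X . . . . . . .
    X X X . . . . . . . .
    X . . . . . . . . . .
    . . . . . . . . . . .
T1:
  2·area = 136
  edge (0, 16)→(17, 6): d=(17,-10) top-left  bias=+0
  edge (17, 6)→(17, 14): d=(0,8) right/bottom  bias=-1
  edge (17, 14)→(0, 16): d=(-17,2) right/bottom  bias=-1
    (8,0)@(17, 1): e=[-85,0,221] → .  [on edge]
    (8,1)@(17, 3): e=[-51,0,187] → .  [on edge]
    (8,2)@(17, 5): e=[-17,0,153] → .  [on edge]
    (8,3)@(17, 7): e=[17,0,119] → .  [on edge]
    (6,4)@(13, 9): e=[11,32,93] → X
    (7,4)@(15, 9): e=[31,16,89] → X
    (8,4)@(17, 9): e=[51,0,85] → .  [on edge]
    (4,5)@(9, 11): e=[5,64,67] → X
    (5,5)@(11, 11): e=[25,48,63] → X
    (8,5)@(17, 11): e=[85,0,51] → .  [on edge]
    (3,6)@(7, 13): e=[19,80,37] → X
    (8,6)@(17, 13): e=[119,0,17] → .  [on edge]
    (8,7)@(17, 15): e=[153,0,-17] → .  [on edge]
    (8,8)@(17, 17): e=[187,0,-51] → .  [on edge]
  covered (14 px):
    . . . . . . . . . . .
    . . . . . . . . . . .
    . . . . . . . . . . .
    . . . . . . . . . . .
    . . . . . . X X . . .
    . . . . X X X X . . .
    . . . X X X X X . . .
    . X X X . . . . . . .
    . . . . . . . . . . .

Result: [32,25,79]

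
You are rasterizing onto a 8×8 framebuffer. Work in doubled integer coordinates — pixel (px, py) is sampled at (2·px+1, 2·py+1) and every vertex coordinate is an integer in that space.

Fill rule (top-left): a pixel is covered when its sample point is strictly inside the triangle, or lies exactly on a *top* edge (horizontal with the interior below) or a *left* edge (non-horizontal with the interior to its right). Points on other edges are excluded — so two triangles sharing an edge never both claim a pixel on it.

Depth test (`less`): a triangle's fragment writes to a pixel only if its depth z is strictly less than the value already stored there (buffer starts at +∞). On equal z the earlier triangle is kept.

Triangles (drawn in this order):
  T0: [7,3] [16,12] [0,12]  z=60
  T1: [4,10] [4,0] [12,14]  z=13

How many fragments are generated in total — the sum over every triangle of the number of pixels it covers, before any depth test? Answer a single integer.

T0:
  2·area = 144
  edge (7, 3)→(16, 12): d=(9,9) right/bottom  bias=-1
  edge (16, 12)→(0, 12): d=(-16,0) right/bottom  bias=-1
  edge (0, 12)→(7, 3): d=(7,-9) top-left  bias=+0
    (2,0)@(5, 1): e=[0,176,-32] → ·  [on edge]
    (3,1)@(7, 3): e=[0,144,0] → ·  [on edge]
    (3,2)@(7, 5): e=[18,112,14] → █
    (4,2)@(9, 5): e=[0,112,32] → ·  [on edge]
    (2,3)@(5, 7): e=[54,80,10] → █
    (4,3)@(9, 7): e=[18,80,46] → █
    (5,3)@(11, 7): e=[0,80,64] → ·  [on edge]
    (1,4)@(3, 9): e=[90,48,6] → █
    (5,4)@(11, 9): e=[18,48,78] → █
    (6,4)@(13, 9): e=[0,48,96] → ·  [on edge]
    (0,5)@(1, 11): e=[126,16,2] → █
    (6,5)@(13, 11): e=[18,16,110] → █
    (7,5)@(15, 11): e=[0,16,128] → ·  [on edge]
  covered (16 px):
    · · · · · · · ·
    · · · · · · · ·
    · · · █ · · · ·
    · · █ █ █ · · ·
    · █ █ █ █ █ · ·
    █ █ █ █ █ █ █ ·
    · · · · · · · ·
    · · · · · · · ·
T1:
  2·area = 80
  edge (4, 10)→(4, 0): d=(0,-10) top-left  bias=+0
  edge (4, 0)→(12, 14): d=(8,14) right/bottom  bias=-1
  edge (12, 14)→(4, 10): d=(-8,-4) top-left  bias=+0
    (2,1)@(5, 3): e=[10,10,60] → █
    (3,1)@(7, 3): e=[30,-18,68] → ·
    (2,2)@(5, 5): e=[10,26,44] → █
    (3,2)@(7, 5): e=[30,-2,52] → ·
    (2,3)@(5, 7): e=[10,42,28] → █
    (3,3)@(7, 7): e=[30,14,36] → █
    (4,3)@(9, 7): e=[50,-14,44] → ·
    (2,4)@(5, 9): e=[10,58,12] → █
    (4,4)@(9, 9): e=[50,2,28] → █
    (5,4)@(11, 9): e=[70,-26,36] → ·
    (2,5)@(5, 11): e=[10,74,-4] → ·
    (3,5)@(7, 11): e=[30,46,4] → █
  covered (10 px):
    · · · · · · · ·
    · · █ · · · · ·
    · · █ · · · · ·
    · · █ █ · · · ·
    · · █ █ █ · · ·
    · · · █ █ · · ·
    · · · · · █ · ·
    · · · · · · · ·

Answer: 26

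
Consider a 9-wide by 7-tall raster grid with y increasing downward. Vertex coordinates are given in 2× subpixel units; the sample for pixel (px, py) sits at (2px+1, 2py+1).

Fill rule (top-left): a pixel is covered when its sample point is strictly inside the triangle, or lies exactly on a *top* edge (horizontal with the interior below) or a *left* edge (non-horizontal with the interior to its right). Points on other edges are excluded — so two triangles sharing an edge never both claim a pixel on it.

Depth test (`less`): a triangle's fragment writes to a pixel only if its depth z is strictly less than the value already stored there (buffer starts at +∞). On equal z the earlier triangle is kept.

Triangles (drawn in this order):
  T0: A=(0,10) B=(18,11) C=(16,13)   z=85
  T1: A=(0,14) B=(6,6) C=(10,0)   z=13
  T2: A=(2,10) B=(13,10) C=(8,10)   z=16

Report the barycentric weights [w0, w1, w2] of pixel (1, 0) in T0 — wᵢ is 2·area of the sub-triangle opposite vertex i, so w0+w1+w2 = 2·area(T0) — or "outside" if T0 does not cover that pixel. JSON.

T0:
  2·area = 38
  edge (0, 10)→(18, 11): d=(18,1) right/bottom  bias=-1
  edge (18, 11)→(16, 13): d=(-2,2) right/bottom  bias=-1
  edge (16, 13)→(0, 10): d=(-16,-3) top-left  bias=+0
    (3,5)@(7, 11): e=[11,22,5] → █
    (4,5)@(9, 11): e=[9,18,11] → █
    (5,5)@(11, 11): e=[7,14,17] → █
    (6,5)@(13, 11): e=[5,10,23] → █
    (7,5)@(15, 11): e=[3,6,29] → █
    (8,5)@(17, 11): e=[1,2,35] → █
    (3,6)@(7, 13): e=[47,18,-27] → ·
    (4,6)@(9, 13): e=[45,14,-21] → ·
    (5,6)@(11, 13): e=[43,10,-15] → ·
    (6,6)@(13, 13): e=[41,6,-9] → ·
    (7,6)@(15, 13): e=[39,2,-3] → ·
    (8,6)@(17, 13): e=[37,-2,3] → ·
  covered (6 px):
    · · · · · · · · ·
    · · · · · · · · ·
    · · · · · · · · ·
    · · · · · · · · ·
    · · · · · · · · ·
    · · · █ █ █ █ █ █
    · · · · · · · · ·
T1:
  2·area = 4  (B↔C swapped to make it positive)
  edge (0, 14)→(10, 0): d=(10,-14) top-left  bias=+0
  edge (10, 0)→(6, 6): d=(-4,6) right/bottom  bias=-1
  edge (6, 6)→(0, 14): d=(-6,8) right/bottom  bias=-1
    (2,3)@(5, 7): e=[0,2,2] → █  [on edge]
    (3,3)@(7, 7): e=[28,-10,-14] → ·
    (2,4)@(5, 9): e=[20,-6,-10] → ·
  covered (1 px):
    · · · · · · · · ·
    · · · · · · · · ·
    · · · · · · · · ·
    · · █ · · · · · ·
    · · · · · · · · ·
    · · · · · · · · ·
    · · · · · · · · ·
T2:
  degenerate (2·area = 0) — covers nothing

Final: "outside"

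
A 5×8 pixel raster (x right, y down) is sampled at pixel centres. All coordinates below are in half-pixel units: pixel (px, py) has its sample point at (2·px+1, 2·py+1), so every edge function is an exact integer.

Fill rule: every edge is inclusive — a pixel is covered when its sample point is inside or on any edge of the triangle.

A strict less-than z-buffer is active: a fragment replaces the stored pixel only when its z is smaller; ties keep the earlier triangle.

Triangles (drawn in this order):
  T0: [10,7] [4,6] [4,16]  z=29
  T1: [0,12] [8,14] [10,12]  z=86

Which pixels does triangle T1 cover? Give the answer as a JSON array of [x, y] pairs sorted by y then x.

T0:
  2·area = 60  (B↔C swapped to make it positive)
  edge (10, 7)→(4, 16): d=(-6,9) inclusive
  edge (4, 16)→(4, 6): d=(0,-10) inclusive
  edge (4, 6)→(10, 7): d=(6,1) inclusive
    (2,3)@(5, 7): e=[45,10,5] → X
    (3,3)@(7, 7): e=[27,30,3] → X
    (4,3)@(9, 7): e=[9,50,1] → X
    (2,4)@(5, 9): e=[33,10,17] → X
    (4,4)@(9, 9): e=[-3,50,13] → .
    (2,5)@(5, 11): e=[21,10,29] → X
    (4,5)@(9, 11): e=[-15,50,25] → .
    (2,6)@(5, 13): e=[9,10,41] → X
    (3,6)@(7, 13): e=[-9,30,39] → .
    (2,7)@(5, 15): e=[-3,10,53] → .
  covered (8 px):
    . . . . .
    . . . . .
    . . . . .
    . . X X X
    . . X X .
    . . X X .
    . . X . .
    . . . . .
T1:
  2·area = 20  (B↔C swapped to make it positive)
  edge (0, 12)→(10, 12): d=(10,0) inclusive
  edge (10, 12)→(8, 14): d=(-2,2) inclusive
  edge (8, 14)→(0, 12): d=(-8,-2) inclusive
    (2,6)@(5, 13): e=[10,8,2] → X
    (3,6)@(7, 13): e=[10,4,6] → X
    (4,6)@(9, 13): e=[10,0,10] → X  [on edge]
    (2,7)@(5, 15): e=[30,4,-14] → .
    (3,7)@(7, 15): e=[30,0,-10] → .  [on edge]
    (4,7)@(9, 15): e=[30,-4,-6] → .
  covered (3 px):
    . . . . .
    . . . . .
    . . . . .
    . . . . .
    . . . . .
    . . . . .
    . . X X X
    . . . . .

Final: [[2,6],[3,6],[4,6]]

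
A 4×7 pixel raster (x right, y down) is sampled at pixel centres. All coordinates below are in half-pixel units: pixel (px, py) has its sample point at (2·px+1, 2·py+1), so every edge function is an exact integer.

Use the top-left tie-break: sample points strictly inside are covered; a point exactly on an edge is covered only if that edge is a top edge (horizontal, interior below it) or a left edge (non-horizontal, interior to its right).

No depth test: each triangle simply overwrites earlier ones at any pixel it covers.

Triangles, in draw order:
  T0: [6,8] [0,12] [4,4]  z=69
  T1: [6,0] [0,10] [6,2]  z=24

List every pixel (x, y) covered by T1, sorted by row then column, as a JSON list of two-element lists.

T0:
  2·area = 32
  edge (6, 8)→(0, 12): d=(-6,4) right/bottom  bias=-1
  edge (0, 12)→(4, 4): d=(4,-8) top-left  bias=+0
  edge (4, 4)→(6, 8): d=(2,4) right/bottom  bias=-1
    (1,3)@(3, 7): e=[18,4,10] → █
    (2,3)@(5, 7): e=[10,20,2] → █
    (3,3)@(7, 7): e=[2,36,-6] → ·
    (1,4)@(3, 9): e=[6,12,14] → █
    (2,4)@(5, 9): e=[-2,28,6] → ·
    (0,5)@(1, 11): e=[2,4,26] → █
    (1,5)@(3, 11): e=[-6,20,18] → ·
    (0,6)@(1, 13): e=[-10,12,30] → ·
  covered (4 px):
    · · · ·
    · · · ·
    · · · ·
    · █ █ ·
    · █ · ·
    █ · · ·
    · · · ·
T1:
  2·area = 12  (B↔C swapped to make it positive)
  edge (6, 0)→(6, 2): d=(0,2) right/bottom  bias=-1
  edge (6, 2)→(0, 10): d=(-6,8) right/bottom  bias=-1
  edge (0, 10)→(6, 0): d=(6,-10) top-left  bias=+0
    (2,1)@(5, 3): e=[2,2,8] → █
    (3,1)@(7, 3): e=[-2,-14,28] → ·
    (1,2)@(3, 5): e=[6,6,0] → █  [on edge]
    (2,2)@(5, 5): e=[2,-10,20] → ·
    (1,3)@(3, 7): e=[6,-6,12] → ·
  covered (2 px):
    · · · ·
    · · █ ·
    · █ · ·
    · · · ·
    · · · ·
    · · · ·
    · · · ·

Answer: [[2,1],[1,2]]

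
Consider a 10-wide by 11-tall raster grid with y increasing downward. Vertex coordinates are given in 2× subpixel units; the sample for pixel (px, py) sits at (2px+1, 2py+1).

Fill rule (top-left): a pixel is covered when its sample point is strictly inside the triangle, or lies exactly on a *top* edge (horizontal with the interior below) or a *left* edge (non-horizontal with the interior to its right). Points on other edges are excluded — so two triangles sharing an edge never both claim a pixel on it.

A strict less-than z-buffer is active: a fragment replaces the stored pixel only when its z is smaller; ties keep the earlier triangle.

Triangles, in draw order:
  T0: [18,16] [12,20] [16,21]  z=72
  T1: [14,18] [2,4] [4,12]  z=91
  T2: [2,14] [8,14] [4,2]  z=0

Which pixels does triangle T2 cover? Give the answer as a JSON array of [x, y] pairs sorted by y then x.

T0:
  2·area = 22  (B↔C swapped to make it positive)
  edge (18, 16)→(16, 21): d=(-2,5) right/bottom  bias=-1
  edge (16, 21)→(12, 20): d=(-4,-1) top-left  bias=+0
  edge (12, 20)→(18, 16): d=(6,-4) top-left  bias=+0
    (8,8)@(17, 17): e=[3,17,2] → X
    (9,8)@(19, 17): e=[-7,19,10] → .
    (7,9)@(15, 19): e=[9,7,6] → X
    (8,9)@(17, 19): e=[-1,9,14] → .
    (7,10)@(15, 21): e=[5,-1,18] → .
  covered (2 px):
    . . . . . . . . . .
    . . . . . . . . . .
    . . . . . . . . . .
    . . . . . . . . . .
    . . . . . . . . . .
    . . . . . . . . . .
    . . . . . . . . . .
    . . . . . . . . . .
    . . . . . . . . X .
    . . . . . . . X . .
    . . . . . . . . . .
T1:
  2·area = 68  (B↔C swapped to make it positive)
  edge (14, 18)→(4, 12): d=(-10,-6) top-left  bias=+0
  edge (4, 12)→(2, 4): d=(-2,-8) top-left  bias=+0
  edge (2, 4)→(14, 18): d=(12,14) right/bottom  bias=-1
    (1,3)@(3, 7): e=[44,2,22] → X
    (2,3)@(5, 7): e=[56,18,-6] → .
    (1,4)@(3, 9): e=[24,-2,46] → .
    (2,4)@(5, 9): e=[36,14,18] → X
    (3,4)@(7, 9): e=[48,30,-10] → .
    (2,5)@(5, 11): e=[16,10,42] → X
    (3,5)@(7, 11): e=[28,26,14] → X
    (4,5)@(9, 11): e=[40,42,-14] → .
    (2,6)@(5, 13): e=[-4,6,66] → .
    (3,6)@(7, 13): e=[8,22,38] → X
    (4,6)@(9, 13): e=[20,38,10] → X
    (5,6)@(11, 13): e=[32,54,-18] → .
    (4,7)@(9, 15): e=[0,34,34] → X  [on edge]
    (9,10)@(19, 21): e=[0,102,-34] → .  [on edge]
  covered (9 px):
    . . . . . . . . . .
    . . . . . . . . . .
    . . . . . . . . . .
    . X . . . . . . . .
    . . X . . . . . . .
    . . X X . . . . . .
    . . . X X . . . . .
    . . . . X X . . . .
    . . . . . . X . . .
    . . . . . . . . . .
    . . . . . . . . . .
T2:
  2·area = 72  (B↔C swapped to make it positive)
  edge (2, 14)→(4, 2): d=(2,-12) top-left  bias=+0
  edge (4, 2)→(8, 14): d=(4,12) right/bottom  bias=-1
  edge (8, 14)→(2, 14): d=(-6,0) right/bottom  bias=-1
    (2,2)@(5, 5): e=[18,0,54] → .  [on edge]
    (2,3)@(5, 7): e=[22,8,42] → X
    (3,3)@(7, 7): e=[46,-16,42] → .
    (1,4)@(3, 9): e=[2,40,30] → X
    (3,4)@(7, 9): e=[50,-8,30] → .
    (1,5)@(3, 11): e=[6,48,18] → X
    (3,5)@(7, 11): e=[54,0,18] → .  [on edge]
    (1,6)@(3, 13): e=[10,56,6] → X
    (3,6)@(7, 13): e=[58,8,6] → X
    (4,6)@(9, 13): e=[82,-16,6] → .
    (1,7)@(3, 15): e=[14,64,-6] → .
    (2,7)@(5, 15): e=[38,40,-6] → .
    (4,8)@(9, 17): e=[90,0,-18] → .  [on edge]
  covered (8 px):
    . . . . . . . . . .
    . . . . . . . . . .
    . . . . . . . . . .
    . . X . . . . . . .
    . X X . . . . . . .
    . X X . . . . . . .
    . X X X . . . . . .
    . . . . . . . . . .
    . . . . . . . . . .
    . . . . . . . . . .
    . . . . . . . . . .

Final: [[2,3],[1,4],[2,4],[1,5],[2,5],[1,6],[2,6],[3,6]]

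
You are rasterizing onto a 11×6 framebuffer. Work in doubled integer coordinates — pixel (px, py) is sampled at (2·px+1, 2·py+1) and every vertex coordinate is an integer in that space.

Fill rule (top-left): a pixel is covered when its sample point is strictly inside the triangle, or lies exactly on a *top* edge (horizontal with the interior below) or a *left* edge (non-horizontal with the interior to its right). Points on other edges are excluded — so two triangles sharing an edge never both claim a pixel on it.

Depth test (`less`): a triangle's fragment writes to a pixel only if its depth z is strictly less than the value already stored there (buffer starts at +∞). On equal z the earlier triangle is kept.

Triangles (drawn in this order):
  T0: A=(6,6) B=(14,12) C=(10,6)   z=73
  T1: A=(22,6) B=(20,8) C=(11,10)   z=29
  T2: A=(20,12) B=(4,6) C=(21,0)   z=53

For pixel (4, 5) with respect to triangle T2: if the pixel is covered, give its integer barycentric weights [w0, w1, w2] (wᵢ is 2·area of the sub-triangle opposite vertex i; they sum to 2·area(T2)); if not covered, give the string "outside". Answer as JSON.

T0:
  2·area = 24  (B↔C swapped to make it positive)
  edge (6, 6)→(10, 6): d=(4,0) top-left  bias=+0
  edge (10, 6)→(14, 12): d=(4,6) right/bottom  bias=-1
  edge (14, 12)→(6, 6): d=(-8,-6) top-left  bias=+0
    (4,3)@(9, 7): e=[4,10,10] → █
    (5,3)@(11, 7): e=[4,-2,22] → ·
    (4,4)@(9, 9): e=[12,18,-6] → ·
    (5,4)@(11, 9): e=[12,6,6] → █
    (6,4)@(13, 9): e=[12,-6,18] → ·
    (5,5)@(11, 11): e=[20,14,-10] → ·
    (6,5)@(13, 11): e=[20,2,2] → █
    (7,5)@(15, 11): e=[20,-10,14] → ·
  covered (3 px):
    · · · · · · · · · · ·
    · · · · · · · · · · ·
    · · · · · · · · · · ·
    · · · · █ · · · · · ·
    · · · · · █ · · · · ·
    · · · · · · █ · · · ·
T1:
  2·area = 14
  edge (22, 6)→(20, 8): d=(-2,2) right/bottom  bias=-1
  edge (20, 8)→(11, 10): d=(-9,2) right/bottom  bias=-1
  edge (11, 10)→(22, 6): d=(11,-4) top-left  bias=+0
    (10,3)@(21, 7): e=[0,7,7] → ·  [on edge]
    (7,4)@(15, 9): e=[8,1,5] → █
    (8,4)@(17, 9): e=[4,-3,13] → ·
    (9,4)@(19, 9): e=[0,-7,21] → ·  [on edge]
    (7,5)@(15, 11): e=[4,-17,27] → ·
    (8,5)@(17, 11): e=[0,-21,35] → ·  [on edge]
  covered (1 px):
    · · · · · · · · · · ·
    · · · · · · · · · · ·
    · · · · · · · · · · ·
    · · · · · · · · · · ·
    · · · · · · · █ · · ·
    · · · · · · · · · · ·
T2:
  2·area = 198
  edge (20, 12)→(4, 6): d=(-16,-6) top-left  bias=+0
  edge (4, 6)→(21, 0): d=(17,-6) top-left  bias=+0
  edge (21, 0)→(20, 12): d=(-1,12) right/bottom  bias=-1
    (9,0)@(19, 1): e=[170,5,23] → █
    (10,0)@(21, 1): e=[182,17,-1] → ·
    (6,1)@(13, 3): e=[102,3,93] → █
    (7,1)@(15, 3): e=[114,15,69] → █
    (8,1)@(17, 3): e=[126,27,45] → █
    (10,1)@(21, 3): e=[150,51,-3] → ·
    (3,2)@(7, 5): e=[34,1,163] → █
    (4,2)@(9, 5): e=[46,13,139] → █
    (5,2)@(11, 5): e=[58,25,115] → █
    (10,2)@(21, 5): e=[118,85,-5] → ·
    (3,3)@(7, 7): e=[2,35,161] → █
    (10,3)@(21, 7): e=[86,119,-7] → ·
  covered (24 px):
    · · · · · · · · · █ ·
    · · · · · · █ █ █ █ ·
    · · · █ █ █ █ █ █ █ ·
    · · · █ █ █ █ █ █ █ ·
    · · · · · · █ █ █ █ ·
    · · · · · · · · · █ ·

Final: "outside"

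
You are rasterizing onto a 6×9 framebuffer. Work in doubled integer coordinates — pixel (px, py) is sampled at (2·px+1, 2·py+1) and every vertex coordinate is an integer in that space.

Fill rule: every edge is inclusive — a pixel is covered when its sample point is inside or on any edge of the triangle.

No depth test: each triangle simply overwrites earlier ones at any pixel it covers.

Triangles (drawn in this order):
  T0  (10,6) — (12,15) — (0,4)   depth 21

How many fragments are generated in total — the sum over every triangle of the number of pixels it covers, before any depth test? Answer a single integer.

T0:
  2·area = 86
  edge (10, 6)→(12, 15): d=(2,9) inclusive
  edge (12, 15)→(0, 4): d=(-12,-11) inclusive
  edge (0, 4)→(10, 6): d=(10,2) inclusive
    (1,2)@(3, 5): e=[61,21,4] → #
    (2,2)@(5, 5): e=[43,43,0] → #  [on edge]
    (3,2)@(7, 5): e=[25,65,-4] → ·
    (1,3)@(3, 7): e=[65,-3,24] → ·
    (2,3)@(5, 7): e=[47,19,20] → #
    (3,3)@(7, 7): e=[29,41,16] → #
    (4,3)@(9, 7): e=[11,63,12] → #
    (5,3)@(11, 7): e=[-7,85,8] → ·
    (2,4)@(5, 9): e=[51,-5,40] → ·
    (3,4)@(7, 9): e=[33,17,36] → #
    (5,4)@(11, 9): e=[-3,61,28] → ·
    (3,5)@(7, 11): e=[37,-7,56] → ·
  covered (10 px):
    · · · · · ·
    · · · · · ·
    · # # · · ·
    · · # # # ·
    · · · # # ·
    · · · · # #
    · · · · · #
    · · · · · ·
    · · · · · ·

Final: 10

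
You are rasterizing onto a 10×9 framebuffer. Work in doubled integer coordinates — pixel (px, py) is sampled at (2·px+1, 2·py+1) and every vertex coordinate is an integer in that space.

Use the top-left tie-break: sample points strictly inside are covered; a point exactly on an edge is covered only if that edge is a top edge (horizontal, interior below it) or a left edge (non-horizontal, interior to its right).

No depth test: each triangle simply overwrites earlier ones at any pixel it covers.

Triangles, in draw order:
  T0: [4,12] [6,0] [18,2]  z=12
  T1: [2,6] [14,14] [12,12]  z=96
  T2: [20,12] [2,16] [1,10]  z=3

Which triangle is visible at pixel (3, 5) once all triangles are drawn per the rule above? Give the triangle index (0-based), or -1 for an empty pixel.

T0:
  2·area = 148
  edge (4, 12)→(6, 0): d=(2,-12) top-left  bias=+0
  edge (6, 0)→(18, 2): d=(12,2) right/bottom  bias=-1
  edge (18, 2)→(4, 12): d=(-14,10) right/bottom  bias=-1
    (3,0)@(7, 1): e=[14,10,124] → █
    (4,0)@(9, 1): e=[38,6,104] → █
    (5,0)@(11, 1): e=[62,2,84] → █
    (6,0)@(13, 1): e=[86,-2,64] → ·
    (3,1)@(7, 3): e=[18,34,96] → █
    (6,1)@(13, 3): e=[90,22,36] → █
    (7,1)@(15, 3): e=[114,18,16] → █
    (8,1)@(17, 3): e=[138,14,-4] → ·
    (3,2)@(7, 5): e=[22,58,68] → █
    (7,2)@(15, 5): e=[118,42,-12] → ·
    (2,3)@(5, 7): e=[2,86,60] → █
    (5,3)@(11, 7): e=[74,74,0] → ·  [on edge]
  covered (18 px):
    · · · █ █ █ · · · ·
    · · · █ █ █ █ █ · ·
    · · · █ █ █ █ · · ·
    · · █ █ █ · · · · ·
    · · █ █ · · · · · ·
    · · █ · · · · · · ·
    · · · · · · · · · ·
    · · · · · · · · · ·
    · · · · · · · · · ·
T1:
  2·area = 8  (B↔C swapped to make it positive)
  edge (2, 6)→(12, 12): d=(10,6) right/bottom  bias=-1
  edge (12, 12)→(14, 14): d=(2,2) right/bottom  bias=-1
  edge (14, 14)→(2, 6): d=(-12,-8) top-left  bias=+0
    (0,0)@(1, 1): e=[-44,0,52] → ·  [on edge]
    (1,1)@(3, 3): e=[-36,0,44] → ·  [on edge]
    (2,2)@(5, 5): e=[-28,0,36] → ·  [on edge]
    (3,3)@(7, 7): e=[-20,0,28] → ·  [on edge]
    (3,4)@(7, 9): e=[0,4,4] → ·  [on edge]
    (4,4)@(9, 9): e=[-12,0,20] → ·  [on edge]
    (5,5)@(11, 11): e=[-4,0,12] → ·  [on edge]
    (6,6)@(13, 13): e=[4,0,4] → ·  [on edge]
    (7,7)@(15, 15): e=[12,0,-4] → ·  [on edge]
    (8,7)@(17, 15): e=[0,-4,12] → ·  [on edge]
    (8,8)@(17, 17): e=[20,0,-12] → ·  [on edge]
  covered (0 px):
    · · · · · · · · · ·
    · · · · · · · · · ·
    · · · · · · · · · ·
    · · · · · · · · · ·
    · · · · · · · · · ·
    · · · · · · · · · ·
    · · · · · · · · · ·
    · · · · · · · · · ·
    · · · · · · · · · ·
T2:
  2·area = 112
  edge (20, 12)→(2, 16): d=(-18,4) right/bottom  bias=-1
  edge (2, 16)→(1, 10): d=(-1,-6) top-left  bias=+0
  edge (1, 10)→(20, 12): d=(19,2) right/bottom  bias=-1
    (1,5)@(3, 11): e=[86,11,15] → █
    (2,5)@(5, 11): e=[78,23,11] → █
    (3,5)@(7, 11): e=[70,35,7] → █
    (4,5)@(9, 11): e=[62,47,3] → █
    (5,5)@(11, 11): e=[54,59,-1] → ·
    (1,6)@(3, 13): e=[50,9,53] → █
    (5,6)@(11, 13): e=[18,57,37] → █
    (6,6)@(13, 13): e=[10,69,33] → █
    (7,6)@(15, 13): e=[2,81,29] → █
    (8,6)@(17, 13): e=[-6,93,25] → ·
    (1,7)@(3, 15): e=[14,7,91] → █
    (3,7)@(7, 15): e=[-2,31,83] → ·
  covered (13 px):
    · · · · · · · · · ·
    · · · · · · · · · ·
    · · · · · · · · · ·
    · · · · · · · · · ·
    · · · · · · · · · ·
    · █ █ █ █ · · · · ·
    · █ █ █ █ █ █ █ · ·
    · █ █ · · · · · · ·
    · · · · · · · · · ·

Z-buffer (winner per pixel, '.' = empty):
  . . . 0 0 0 . . . .
  . . . 0 0 0 0 0 . .
  . . . 0 0 0 0 . . .
  . . 0 0 0 . . . . .
  . . 0 0 . . . . . .
  . 2 2 2 2 . . . . .
  . 2 2 2 2 2 2 2 . .
  . 2 2 . . . . . . .
  . . . . . . . . . .

Result: 2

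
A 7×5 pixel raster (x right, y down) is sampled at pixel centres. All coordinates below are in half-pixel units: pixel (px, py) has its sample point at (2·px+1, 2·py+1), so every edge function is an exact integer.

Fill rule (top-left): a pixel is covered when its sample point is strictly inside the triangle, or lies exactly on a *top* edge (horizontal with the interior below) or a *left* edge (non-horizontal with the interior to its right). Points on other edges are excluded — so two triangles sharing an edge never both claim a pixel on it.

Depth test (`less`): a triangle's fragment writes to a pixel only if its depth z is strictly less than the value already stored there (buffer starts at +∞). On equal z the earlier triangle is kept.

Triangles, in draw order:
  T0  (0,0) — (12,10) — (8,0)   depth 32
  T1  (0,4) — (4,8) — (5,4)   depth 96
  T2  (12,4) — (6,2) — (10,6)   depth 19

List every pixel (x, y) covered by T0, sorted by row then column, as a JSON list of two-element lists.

T0:
  2·area = 80  (B↔C swapped to make it positive)
  edge (0, 0)→(8, 0): d=(8,0) top-left  bias=+0
  edge (8, 0)→(12, 10): d=(4,10) right/bottom  bias=-1
  edge (12, 10)→(0, 0): d=(-12,-10) top-left  bias=+0
    (1,0)@(3, 1): e=[8,54,18] → X
    (2,0)@(5, 1): e=[8,34,38] → X
    (3,0)@(7, 1): e=[8,14,58] → X
    (4,0)@(9, 1): e=[8,-6,78] → .
    (1,1)@(3, 3): e=[24,62,-6] → .
    (2,1)@(5, 3): e=[24,42,14] → X
    (4,1)@(9, 3): e=[24,2,54] → X
    (5,1)@(11, 3): e=[24,-18,74] → .
    (2,2)@(5, 5): e=[40,50,-10] → .
    (3,2)@(7, 5): e=[40,30,10] → X
    (5,2)@(11, 5): e=[40,-10,50] → .
    (3,3)@(7, 7): e=[56,38,-14] → .
  covered (10 px):
    . X X X . . .
    . . X X X . .
    . . . X X . .
    . . . . X . .
    . . . . . X .
T1:
  2·area = 20  (B↔C swapped to make it positive)
  edge (0, 4)→(5, 4): d=(5,0) top-left  bias=+0
  edge (5, 4)→(4, 8): d=(-1,4) right/bottom  bias=-1
  edge (4, 8)→(0, 4): d=(-4,-4) top-left  bias=+0
    (0,2)@(1, 5): e=[5,15,0] → X  [on edge]
    (1,2)@(3, 5): e=[5,7,8] → X
    (2,2)@(5, 5): e=[5,-1,16] → .
    (0,3)@(1, 7): e=[15,13,-8] → .
    (1,3)@(3, 7): e=[15,5,0] → X  [on edge]
    (2,3)@(5, 7): e=[15,-3,8] → .
    (1,4)@(3, 9): e=[25,3,-8] → .
    (2,4)@(5, 9): e=[25,-5,0] → .  [on edge]
  covered (3 px):
    . . . . . . .
    . . . . . . .
    X X . . . . .
    . X . . . . .
    . . . . . . .
T2:
  2·area = 16  (B↔C swapped to make it positive)
  edge (12, 4)→(10, 6): d=(-2,2) right/bottom  bias=-1
  edge (10, 6)→(6, 2): d=(-4,-4) top-left  bias=+0
  edge (6, 2)→(12, 4): d=(6,2) right/bottom  bias=-1
    (1,0)@(3, 1): e=[24,-8,0] → .  [on edge]
    (2,0)@(5, 1): e=[20,0,-4] → .  [on edge]
    (3,1)@(7, 3): e=[12,0,4] → X  [on edge]
    (4,1)@(9, 3): e=[8,8,0] → .  [on edge]
    (6,1)@(13, 3): e=[0,24,-8] → .  [on edge]
    (3,2)@(7, 5): e=[8,-8,16] → .
    (4,2)@(9, 5): e=[4,0,12] → X  [on edge]
    (5,2)@(11, 5): e=[0,8,8] → .  [on edge]
    (4,3)@(9, 7): e=[0,-8,24] → .  [on edge]
    (5,3)@(11, 7): e=[-4,0,20] → .  [on edge]
    (3,4)@(7, 9): e=[0,-24,40] → .  [on edge]
    (6,4)@(13, 9): e=[-12,0,28] → .  [on edge]
  covered (2 px):
    . . . . . . .
    . . . X . . .
    . . . . X . .
    . . . . . . .
    . . . . . . .

Result: [[1,0],[2,0],[3,0],[2,1],[3,1],[4,1],[3,2],[4,2],[4,3],[5,4]]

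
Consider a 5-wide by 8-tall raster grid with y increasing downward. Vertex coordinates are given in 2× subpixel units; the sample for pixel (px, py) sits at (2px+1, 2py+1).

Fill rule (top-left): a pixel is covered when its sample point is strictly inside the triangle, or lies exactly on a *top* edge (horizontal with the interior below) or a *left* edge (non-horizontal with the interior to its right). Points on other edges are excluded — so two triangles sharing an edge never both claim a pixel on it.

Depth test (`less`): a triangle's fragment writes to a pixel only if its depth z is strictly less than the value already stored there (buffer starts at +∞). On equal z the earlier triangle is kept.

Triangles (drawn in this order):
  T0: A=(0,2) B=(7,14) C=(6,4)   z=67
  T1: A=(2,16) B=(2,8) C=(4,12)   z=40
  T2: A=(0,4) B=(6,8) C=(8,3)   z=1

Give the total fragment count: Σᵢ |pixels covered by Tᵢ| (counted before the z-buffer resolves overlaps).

T0:
  2·area = 58  (B↔C swapped to make it positive)
  edge (0, 2)→(6, 4): d=(6,2) right/bottom  bias=-1
  edge (6, 4)→(7, 14): d=(1,10) right/bottom  bias=-1
  edge (7, 14)→(0, 2): d=(-7,-12) top-left  bias=+0
    (0,1)@(1, 3): e=[4,49,5] → █
    (1,1)@(3, 3): e=[0,29,29] → ·  [on edge]
    (0,2)@(1, 5): e=[16,51,-9] → ·
    (1,2)@(3, 5): e=[12,31,15] → █
    (2,2)@(5, 5): e=[8,11,39] → █
    (3,2)@(7, 5): e=[4,-9,63] → ·
    (4,2)@(9, 5): e=[0,-29,87] → ·  [on edge]
    (1,3)@(3, 7): e=[24,33,1] → █
    (3,3)@(7, 7): e=[16,-7,49] → ·
    (1,4)@(3, 9): e=[36,35,-13] → ·
    (2,4)@(5, 9): e=[32,15,11] → █
    (3,4)@(7, 9): e=[28,-5,35] → ·
  covered (6 px):
    · · · · ·
    █ · · · ·
    · █ █ · ·
    · █ █ · ·
    · · █ · ·
    · · · · ·
    · · · · ·
    · · · · ·
T1:
  2·area = 16
  edge (2, 16)→(2, 8): d=(0,-8) top-left  bias=+0
  edge (2, 8)→(4, 12): d=(2,4) right/bottom  bias=-1
  edge (4, 12)→(2, 16): d=(-2,4) right/bottom  bias=-1
    (1,5)@(3, 11): e=[8,2,6] → █
    (2,5)@(5, 11): e=[24,-6,-2] → ·
    (1,6)@(3, 13): e=[8,6,2] → █
    (2,6)@(5, 13): e=[24,-2,-6] → ·
    (1,7)@(3, 15): e=[8,10,-2] → ·
  covered (2 px):
    · · · · ·
    · · · · ·
    · · · · ·
    · · · · ·
    · · · · ·
    · █ · · ·
    · █ · · ·
    · · · · ·
T2:
  2·area = 38  (B↔C swapped to make it positive)
  edge (0, 4)→(8, 3): d=(8,-1) top-left  bias=+0
  edge (8, 3)→(6, 8): d=(-2,5) right/bottom  bias=-1
  edge (6, 8)→(0, 4): d=(-6,-4) top-left  bias=+0
    (1,2)@(3, 5): e=[11,21,6] → █
    (2,2)@(5, 5): e=[13,11,14] → █
    (3,2)@(7, 5): e=[15,1,22] → █
    (4,2)@(9, 5): e=[17,-9,30] → ·
    (1,3)@(3, 7): e=[27,17,-6] → ·
    (2,3)@(5, 7): e=[29,7,2] → █
    (3,3)@(7, 7): e=[31,-3,10] → ·
    (2,4)@(5, 9): e=[45,3,-10] → ·
  covered (4 px):
    · · · · ·
    · · · · ·
    · █ █ █ ·
    · · █ · ·
    · · · · ·
    · · · · ·
    · · · · ·
    · · · · ·

Answer: 12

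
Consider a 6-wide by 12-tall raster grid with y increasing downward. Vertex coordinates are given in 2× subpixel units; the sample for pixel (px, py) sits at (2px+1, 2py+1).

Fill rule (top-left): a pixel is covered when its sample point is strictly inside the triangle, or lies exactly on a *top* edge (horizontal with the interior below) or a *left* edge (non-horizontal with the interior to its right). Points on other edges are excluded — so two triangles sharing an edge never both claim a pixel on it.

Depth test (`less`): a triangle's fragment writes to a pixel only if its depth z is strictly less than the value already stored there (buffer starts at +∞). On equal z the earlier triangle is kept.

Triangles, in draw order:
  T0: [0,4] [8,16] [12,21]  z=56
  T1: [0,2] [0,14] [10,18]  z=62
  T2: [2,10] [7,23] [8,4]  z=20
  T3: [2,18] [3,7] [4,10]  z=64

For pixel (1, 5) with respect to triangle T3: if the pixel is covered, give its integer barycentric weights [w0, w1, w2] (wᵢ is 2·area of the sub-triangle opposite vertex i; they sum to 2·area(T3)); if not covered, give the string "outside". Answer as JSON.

T0:
  2·area = 8  (B↔C swapped to make it positive)
  edge (0, 4)→(12, 21): d=(12,17) right/bottom  bias=-1
  edge (12, 21)→(8, 16): d=(-4,-5) top-left  bias=+0
  edge (8, 16)→(0, 4): d=(-8,-12) top-left  bias=+0
    (4,8)@(9, 17): e=[3,1,4] → █
    (5,8)@(11, 17): e=[-31,11,28] → ·
    (4,9)@(9, 19): e=[27,-7,-12] → ·
  covered (1 px):
    · · · · · ·
    · · · · · ·
    · · · · · ·
    · · · · · ·
    · · · · · ·
    · · · · · ·
    · · · · · ·
    · · · · · ·
    · · · · █ ·
    · · · · · ·
    · · · · · ·
    · · · · · ·
T1:
  2·area = 120  (B↔C swapped to make it positive)
  edge (0, 2)→(10, 18): d=(10,16) right/bottom  bias=-1
  edge (10, 18)→(0, 14): d=(-10,-4) top-left  bias=+0
  edge (0, 14)→(0, 2): d=(0,-12) top-left  bias=+0
    (0,2)@(1, 5): e=[14,94,12] → █
    (1,2)@(3, 5): e=[-18,102,36] → ·
    (0,3)@(1, 7): e=[34,74,12] → █
    (1,3)@(3, 7): e=[2,82,36] → █
    (2,3)@(5, 7): e=[-30,90,60] → ·
    (0,4)@(1, 9): e=[54,54,12] → █
    (2,4)@(5, 9): e=[-10,70,60] → ·
    (0,5)@(1, 11): e=[74,34,12] → █
    (2,5)@(5, 11): e=[10,50,60] → █
    (3,5)@(7, 11): e=[-22,58,84] → ·
    (0,6)@(1, 13): e=[94,14,12] → █
    (3,6)@(7, 13): e=[-2,38,84] → ·
  covered (15 px):
    · · · · · ·
    · · · · · ·
    █ · · · · ·
    █ █ · · · ·
    █ █ · · · ·
    █ █ █ · · ·
    █ █ █ · · ·
    · █ █ █ · ·
    · · · · █ ·
    · · · · · ·
    · · · · · ·
    · · · · · ·
T2:
  2·area = 108  (B↔C swapped to make it positive)
  edge (2, 10)→(8, 4): d=(6,-6) top-left  bias=+0
  edge (8, 4)→(7, 23): d=(-1,19) right/bottom  bias=-1
  edge (7, 23)→(2, 10): d=(-5,-13) top-left  bias=+0
    (5,0)@(11, 1): e=[0,-54,162] → ·  [on edge]
    (4,1)@(9, 3): e=[0,-18,126] → ·  [on edge]
    (3,2)@(7, 5): e=[0,18,90] → █  [on edge]
    (4,2)@(9, 5): e=[12,-20,116] → ·
    (2,3)@(5, 7): e=[0,54,54] → █  [on edge]
    (4,3)@(9, 7): e=[24,-22,106] → ·
    (1,4)@(3, 9): e=[0,90,18] → █  [on edge]
    (4,4)@(9, 9): e=[36,-24,96] → ·
    (0,5)@(1, 11): e=[0,126,-18] → ·  [on edge]
    (1,5)@(3, 11): e=[12,88,8] → █
    (4,5)@(9, 11): e=[48,-26,86] → ·
    (1,6)@(3, 13): e=[24,86,-2] → ·
    (3,11)@(7, 23): e=[108,0,0] → ·  [on edge]
  covered (17 px):
    · · · · · ·
    · · · · · ·
    · · · █ · ·
    · · █ █ · ·
    · █ █ █ · ·
    · █ █ █ · ·
    · · █ █ · ·
    · · █ █ · ·
    · · █ █ · ·
    · · · █ · ·
    · · · █ · ·
    · · · · · ·
T3:
  2·area = 14
  edge (2, 18)→(3, 7): d=(1,-11) top-left  bias=+0
  edge (3, 7)→(4, 10): d=(1,3) right/bottom  bias=-1
  edge (4, 10)→(2, 18): d=(-2,8) right/bottom  bias=-1
    (0,0)@(1, 1): e=[-28,0,42] → ·  [on edge]
    (1,3)@(3, 7): e=[0,0,14] → ·  [on edge]
    (1,4)@(3, 9): e=[2,2,10] → █
    (2,4)@(5, 9): e=[24,-4,-6] → ·
    (1,5)@(3, 11): e=[4,4,6] → █
    (2,5)@(5, 11): e=[26,-2,-10] → ·
    (1,6)@(3, 13): e=[6,6,2] → █
    (2,6)@(5, 13): e=[28,0,-14] → ·  [on edge]
    (1,7)@(3, 15): e=[8,8,-2] → ·
    (3,9)@(7, 19): e=[56,0,-42] → ·  [on edge]
  covered (3 px):
    · · · · · ·
    · · · · · ·
    · · · · · ·
    · · · · · ·
    · █ · · · ·
    · █ · · · ·
    · █ · · · ·
    · · · · · ·
    · · · · · ·
    · · · · · ·
    · · · · · ·
    · · · · · ·

Result: [4,6,4]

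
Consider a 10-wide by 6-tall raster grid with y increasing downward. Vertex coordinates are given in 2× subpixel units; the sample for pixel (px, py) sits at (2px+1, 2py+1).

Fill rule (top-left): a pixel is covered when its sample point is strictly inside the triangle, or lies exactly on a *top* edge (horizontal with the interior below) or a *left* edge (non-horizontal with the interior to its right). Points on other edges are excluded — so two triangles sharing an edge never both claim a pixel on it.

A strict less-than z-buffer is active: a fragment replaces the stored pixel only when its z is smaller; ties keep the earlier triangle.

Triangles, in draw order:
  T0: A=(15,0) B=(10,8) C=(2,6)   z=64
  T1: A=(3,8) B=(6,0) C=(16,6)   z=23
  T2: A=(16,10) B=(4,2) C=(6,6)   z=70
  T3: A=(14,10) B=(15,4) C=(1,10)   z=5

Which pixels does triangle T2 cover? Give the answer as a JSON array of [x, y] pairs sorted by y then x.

T0:
  2·area = 74
  edge (15, 0)→(10, 8): d=(-5,8) right/bottom  bias=-1
  edge (10, 8)→(2, 6): d=(-8,-2) top-left  bias=+0
  edge (2, 6)→(15, 0): d=(13,-6) top-left  bias=+0
    (6,0)@(13, 1): e=[11,62,1] → X
    (7,0)@(15, 1): e=[-5,66,13] → .
    (4,1)@(9, 3): e=[33,38,3] → X
    (5,1)@(11, 3): e=[17,42,15] → X
    (7,1)@(15, 3): e=[-15,50,39] → .
    (2,2)@(5, 5): e=[55,14,5] → X
    (3,2)@(7, 5): e=[39,18,17] → X
    (6,2)@(13, 5): e=[-9,30,53] → .
    (2,3)@(5, 7): e=[45,-2,31] → .
    (3,3)@(7, 7): e=[29,2,43] → X
    (5,3)@(11, 7): e=[-3,10,67] → .
    (3,4)@(7, 9): e=[19,-14,69] → .
  covered (10 px):
    . . . . . . X . . .
    . . . . X X X . . .
    . . X X X X . . . .
    . . . X X . . . . .
    . . . . . . . . . .
    . . . . . . . . . .
T1:
  2·area = 98
  edge (3, 8)→(6, 0): d=(3,-8) top-left  bias=+0
  edge (6, 0)→(16, 6): d=(10,6) right/bottom  bias=-1
  edge (16, 6)→(3, 8): d=(-13,2) right/bottom  bias=-1
    (3,0)@(7, 1): e=[11,4,83] → X
    (4,0)@(9, 1): e=[27,-8,79] → .
    (2,1)@(5, 3): e=[1,36,61] → X
    (4,1)@(9, 3): e=[33,12,53] → X
    (5,1)@(11, 3): e=[49,0,49] → .  [on edge]
    (2,2)@(5, 5): e=[7,56,35] → X
    (5,2)@(11, 5): e=[55,20,23] → X
    (6,2)@(13, 5): e=[71,8,19] → X
    (7,2)@(15, 5): e=[87,-4,15] → .
    (2,3)@(5, 7): e=[13,76,9] → X
    (5,3)@(11, 7): e=[61,40,-3] → .
    (6,3)@(13, 7): e=[77,28,-7] → .
  covered (12 px):
    . . . X . . . . . .
    . . X X X . . . . .
    . . X X X X X . . .
    . . X X X . . . . .
    . . . . . . . . . .
    . . . . . . . . . .
T2:
  2·area = 32  (B↔C swapped to make it positive)
  edge (16, 10)→(6, 6): d=(-10,-4) top-left  bias=+0
  edge (6, 6)→(4, 2): d=(-2,-4) top-left  bias=+0
  edge (4, 2)→(16, 10): d=(12,8) right/bottom  bias=-1
    (2,1)@(5, 3): e=[26,2,4] → X
    (3,1)@(7, 3): e=[34,10,-12] → .
    (2,2)@(5, 5): e=[6,-2,28] → .
    (3,2)@(7, 5): e=[14,6,12] → X
    (4,2)@(9, 5): e=[22,14,-4] → .
    (3,3)@(7, 7): e=[-6,2,36] → .
    (4,3)@(9, 7): e=[2,10,20] → X
    (5,3)@(11, 7): e=[10,18,4] → X
    (6,3)@(13, 7): e=[18,26,-12] → .
    (4,4)@(9, 9): e=[-18,6,44] → .
    (5,4)@(11, 9): e=[-10,14,28] → .
  covered (4 px):
    . . . . . . . . . .
    . . X . . . . . . .
    . . . X . . . . . .
    . . . . X X . . . .
    . . . . . . . . . .
    . . . . . . . . . .
T3:
  2·area = 78  (B↔C swapped to make it positive)
  edge (14, 10)→(1, 10): d=(-13,0) right/bottom  bias=-1
  edge (1, 10)→(15, 4): d=(14,-6) top-left  bias=+0
  edge (15, 4)→(14, 10): d=(-1,6) right/bottom  bias=-1
    (6,2)@(13, 5): e=[65,2,11] → X
    (7,2)@(15, 5): e=[65,14,-1] → .
    (4,3)@(9, 7): e=[39,6,33] → X
    (5,3)@(11, 7): e=[39,18,21] → X
    (7,3)@(15, 7): e=[39,42,-3] → .
    (2,4)@(5, 9): e=[13,10,55] → X
    (3,4)@(7, 9): e=[13,22,43] → X
    (7,4)@(15, 9): e=[13,70,-5] → .
    (2,5)@(5, 11): e=[-13,38,53] → .
    (3,5)@(7, 11): e=[-13,50,41] → .
    (4,5)@(9, 11): e=[-13,62,29] → .
    (5,5)@(11, 11): e=[-13,74,17] → .
  covered (9 px):
    . . . . . . . . . .
    . . . . . . . . . .
    . . . . . . X . . .
    . . . . X X X . . .
    . . X X X X X . . .
    . . . . . . . . . .

Answer: [[2,1],[3,2],[4,3],[5,3]]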